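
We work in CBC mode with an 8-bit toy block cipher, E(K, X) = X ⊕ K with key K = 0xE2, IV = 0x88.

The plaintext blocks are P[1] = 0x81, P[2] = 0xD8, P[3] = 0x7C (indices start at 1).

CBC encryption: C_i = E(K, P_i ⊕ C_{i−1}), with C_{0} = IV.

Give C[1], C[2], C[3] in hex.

C[1]: P[1] ⊕ 0x88 = 0x09; E(K, 0x09) = 0xEB.
C[2]: P[2] ⊕ 0xEB = 0x33; E(K, 0x33) = 0xD1.
C[3]: P[3] ⊕ 0xD1 = 0xAD; E(K, 0xAD) = 0x4F.

C[1] = 0xEB, C[2] = 0xD1, C[3] = 0x4F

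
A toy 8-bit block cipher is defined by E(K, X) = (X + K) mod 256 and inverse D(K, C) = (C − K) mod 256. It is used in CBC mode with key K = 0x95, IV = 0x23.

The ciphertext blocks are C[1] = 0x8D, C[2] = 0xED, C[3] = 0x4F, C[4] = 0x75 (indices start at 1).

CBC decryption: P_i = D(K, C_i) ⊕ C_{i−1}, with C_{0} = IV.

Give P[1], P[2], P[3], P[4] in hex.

P[1] = 0xDB, P[2] = 0xD5, P[3] = 0x57, P[4] = 0xAF

P[1]: D(K, 0x8D) = 0xF8; 0xF8 ⊕ 0x23 = 0xDB.
P[2]: D(K, 0xED) = 0x58; 0x58 ⊕ 0x8D = 0xD5.
P[3]: D(K, 0x4F) = 0xBA; 0xBA ⊕ 0xED = 0x57.
P[4]: D(K, 0x75) = 0xE0; 0xE0 ⊕ 0x4F = 0xAF.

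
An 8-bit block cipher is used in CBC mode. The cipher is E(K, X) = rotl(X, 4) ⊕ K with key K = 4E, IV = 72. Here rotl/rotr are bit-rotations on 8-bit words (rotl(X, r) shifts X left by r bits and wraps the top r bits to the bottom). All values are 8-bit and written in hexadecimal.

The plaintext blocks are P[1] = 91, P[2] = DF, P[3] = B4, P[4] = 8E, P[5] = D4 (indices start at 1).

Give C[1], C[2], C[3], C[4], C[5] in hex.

CBC encryption: C_i = E(K, P_i ⊕ C_{i−1}), with C_{0} = IV.
C[1]: P[1] ⊕ 72 = E3; E(K, E3) = 70.
C[2]: P[2] ⊕ 70 = AF; E(K, AF) = B4.
C[3]: P[3] ⊕ B4 = 00; E(K, 00) = 4E.
C[4]: P[4] ⊕ 4E = C0; E(K, C0) = 42.
C[5]: P[5] ⊕ 42 = 96; E(K, 96) = 27.

C[1] = 70, C[2] = B4, C[3] = 4E, C[4] = 42, C[5] = 27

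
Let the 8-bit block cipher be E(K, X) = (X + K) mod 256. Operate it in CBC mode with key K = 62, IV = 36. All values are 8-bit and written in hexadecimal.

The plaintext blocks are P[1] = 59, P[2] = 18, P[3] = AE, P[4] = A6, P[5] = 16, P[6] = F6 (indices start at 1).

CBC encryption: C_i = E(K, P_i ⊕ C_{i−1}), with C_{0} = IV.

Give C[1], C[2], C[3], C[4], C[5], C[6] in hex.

C[1] = D1, C[2] = 2B, C[3] = E7, C[4] = A3, C[5] = 17, C[6] = 43

C[1]: P[1] ⊕ 36 = 6F; E(K, 6F) = D1.
C[2]: P[2] ⊕ D1 = C9; E(K, C9) = 2B.
C[3]: P[3] ⊕ 2B = 85; E(K, 85) = E7.
C[4]: P[4] ⊕ E7 = 41; E(K, 41) = A3.
C[5]: P[5] ⊕ A3 = B5; E(K, B5) = 17.
C[6]: P[6] ⊕ 17 = E1; E(K, E1) = 43.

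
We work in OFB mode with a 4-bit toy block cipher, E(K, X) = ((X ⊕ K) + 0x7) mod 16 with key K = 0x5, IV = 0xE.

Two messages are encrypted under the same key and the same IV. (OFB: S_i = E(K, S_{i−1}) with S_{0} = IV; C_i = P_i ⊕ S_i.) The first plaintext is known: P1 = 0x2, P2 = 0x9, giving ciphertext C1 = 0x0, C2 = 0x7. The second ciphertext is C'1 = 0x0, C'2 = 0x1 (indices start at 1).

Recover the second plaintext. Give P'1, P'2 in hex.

P'1 = 0x2, P'2 = 0xF

In OFB with a reused IV, both messages share the same keystream S_i, so C_i ⊕ C'_i = P_i ⊕ P'_i and thus P'_i = P_i ⊕ C_i ⊕ C'_i.
P'1: 0x2 ⊕ 0x0 ⊕ 0x0 = 0x2.
P'2: 0x9 ⊕ 0x7 ⊕ 0x1 = 0xF.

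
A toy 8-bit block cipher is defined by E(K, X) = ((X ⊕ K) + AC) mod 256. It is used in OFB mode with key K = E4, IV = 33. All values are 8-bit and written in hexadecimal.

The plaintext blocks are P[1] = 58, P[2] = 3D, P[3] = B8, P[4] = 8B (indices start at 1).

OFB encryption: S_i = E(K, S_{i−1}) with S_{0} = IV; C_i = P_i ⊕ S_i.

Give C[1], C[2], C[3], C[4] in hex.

C[1] = DB, C[2] = 2E, C[3] = 1B, C[4] = 78

C[1]: S = E(K, 33) = 83; 58 ⊕ 83 = DB.
C[2]: S = E(K, 83) = 13; 3D ⊕ 13 = 2E.
C[3]: S = E(K, 13) = A3; B8 ⊕ A3 = 1B.
C[4]: S = E(K, A3) = F3; 8B ⊕ F3 = 78.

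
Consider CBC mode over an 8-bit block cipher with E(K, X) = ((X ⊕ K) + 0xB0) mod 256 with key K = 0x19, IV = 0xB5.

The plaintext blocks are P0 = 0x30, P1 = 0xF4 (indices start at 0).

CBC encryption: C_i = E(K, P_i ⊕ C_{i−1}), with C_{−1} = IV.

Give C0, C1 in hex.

C0: P0 ⊕ 0xB5 = 0x85; E(K, 0x85) = 0x4C.
C1: P1 ⊕ 0x4C = 0xB8; E(K, 0xB8) = 0x51.

C0 = 0x4C, C1 = 0x51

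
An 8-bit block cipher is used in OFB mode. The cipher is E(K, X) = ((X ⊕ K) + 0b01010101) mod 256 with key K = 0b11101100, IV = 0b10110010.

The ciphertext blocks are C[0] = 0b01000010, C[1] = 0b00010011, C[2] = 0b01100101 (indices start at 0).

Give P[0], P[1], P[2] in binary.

P[0] = 0b11110001, P[1] = 0b10100111, P[2] = 0b11001000

OFB decryption: S_i = E(K, S_{i−1}) with S_{−1} = IV; P_i = C_i ⊕ S_i.
P[0]: S = E(K, 0b10110010) = 0b10110011; 0b01000010 ⊕ 0b10110011 = 0b11110001.
P[1]: S = E(K, 0b10110011) = 0b10110100; 0b00010011 ⊕ 0b10110100 = 0b10100111.
P[2]: S = E(K, 0b10110100) = 0b10101101; 0b01100101 ⊕ 0b10101101 = 0b11001000.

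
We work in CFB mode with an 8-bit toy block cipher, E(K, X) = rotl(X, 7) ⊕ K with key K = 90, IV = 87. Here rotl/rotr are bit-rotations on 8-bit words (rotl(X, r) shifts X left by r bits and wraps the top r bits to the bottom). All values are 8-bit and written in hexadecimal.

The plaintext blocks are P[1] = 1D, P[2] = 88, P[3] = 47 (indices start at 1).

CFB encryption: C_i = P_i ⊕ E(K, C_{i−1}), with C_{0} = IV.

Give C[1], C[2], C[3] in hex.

C[1] = 4E, C[2] = 3F, C[3] = 48

C[1]: E(K, 87) = 53; 1D ⊕ 53 = 4E.
C[2]: E(K, 4E) = B7; 88 ⊕ B7 = 3F.
C[3]: E(K, 3F) = 0F; 47 ⊕ 0F = 48.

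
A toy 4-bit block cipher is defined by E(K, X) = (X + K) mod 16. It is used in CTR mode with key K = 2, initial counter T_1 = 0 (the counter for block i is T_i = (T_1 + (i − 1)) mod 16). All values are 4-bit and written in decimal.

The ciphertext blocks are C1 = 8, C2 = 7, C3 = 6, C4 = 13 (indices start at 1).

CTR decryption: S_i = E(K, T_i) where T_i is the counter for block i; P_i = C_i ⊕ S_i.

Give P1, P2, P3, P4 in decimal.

P1 = 10, P2 = 4, P3 = 2, P4 = 8

P1: T = 0, S = E(K, T) = 2; 8 ⊕ 2 = 10.
P2: T = 1, S = E(K, T) = 3; 7 ⊕ 3 = 4.
P3: T = 2, S = E(K, T) = 4; 6 ⊕ 4 = 2.
P4: T = 3, S = E(K, T) = 5; 13 ⊕ 5 = 8.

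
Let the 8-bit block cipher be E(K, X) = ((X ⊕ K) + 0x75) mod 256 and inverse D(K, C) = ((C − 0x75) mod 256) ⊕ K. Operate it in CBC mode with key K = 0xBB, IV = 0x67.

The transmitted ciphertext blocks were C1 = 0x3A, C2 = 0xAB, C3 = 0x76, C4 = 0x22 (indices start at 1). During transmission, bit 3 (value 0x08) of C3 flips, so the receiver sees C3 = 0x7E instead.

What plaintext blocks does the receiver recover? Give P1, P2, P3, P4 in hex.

CBC decryption: P_i = D(K, C_i) ⊕ C_{i−1}, with C_{0} = IV.
Only C3 changed, to 0x7E. In CBC, a change in C_i garbles P_i and flips the same bit in P_{i+1}. Decrypting the received ciphertext:
P1: D(K, 0x3A) = 0x7E; 0x7E ⊕ 0x67 = 0x19.
P2: D(K, 0xAB) = 0x8D; 0x8D ⊕ 0x3A = 0xB7.
P3: D(K, 0x7E) = 0xB2; 0xB2 ⊕ 0xAB = 0x19.
P4: D(K, 0x22) = 0x16; 0x16 ⊕ 0x7E = 0x68.
Blocks that differ from the original plaintext: P3, P4.

P1 = 0x19, P2 = 0xB7, P3 = 0x19, P4 = 0x68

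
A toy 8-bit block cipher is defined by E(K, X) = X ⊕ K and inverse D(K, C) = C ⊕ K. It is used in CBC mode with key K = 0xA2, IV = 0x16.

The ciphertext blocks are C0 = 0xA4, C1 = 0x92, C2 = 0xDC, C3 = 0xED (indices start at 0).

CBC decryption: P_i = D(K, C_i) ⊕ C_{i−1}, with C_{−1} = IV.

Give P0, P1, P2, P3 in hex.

P0 = 0x10, P1 = 0x94, P2 = 0xEC, P3 = 0x93

P0: D(K, 0xA4) = 0x06; 0x06 ⊕ 0x16 = 0x10.
P1: D(K, 0x92) = 0x30; 0x30 ⊕ 0xA4 = 0x94.
P2: D(K, 0xDC) = 0x7E; 0x7E ⊕ 0x92 = 0xEC.
P3: D(K, 0xED) = 0x4F; 0x4F ⊕ 0xDC = 0x93.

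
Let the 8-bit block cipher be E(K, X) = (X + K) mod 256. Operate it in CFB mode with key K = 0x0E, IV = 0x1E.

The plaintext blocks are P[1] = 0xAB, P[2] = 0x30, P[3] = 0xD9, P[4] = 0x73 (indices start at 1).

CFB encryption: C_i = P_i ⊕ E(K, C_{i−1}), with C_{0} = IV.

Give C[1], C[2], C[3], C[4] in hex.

C[1] = 0x87, C[2] = 0xA5, C[3] = 0x6A, C[4] = 0x0B

C[1]: E(K, 0x1E) = 0x2C; 0xAB ⊕ 0x2C = 0x87.
C[2]: E(K, 0x87) = 0x95; 0x30 ⊕ 0x95 = 0xA5.
C[3]: E(K, 0xA5) = 0xB3; 0xD9 ⊕ 0xB3 = 0x6A.
C[4]: E(K, 0x6A) = 0x78; 0x73 ⊕ 0x78 = 0x0B.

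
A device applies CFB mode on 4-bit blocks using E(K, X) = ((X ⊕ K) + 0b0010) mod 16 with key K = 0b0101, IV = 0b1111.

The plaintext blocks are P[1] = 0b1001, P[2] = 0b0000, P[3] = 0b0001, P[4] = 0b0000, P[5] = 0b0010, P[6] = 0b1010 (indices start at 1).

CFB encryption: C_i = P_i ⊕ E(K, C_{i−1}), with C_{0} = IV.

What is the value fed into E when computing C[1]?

C[1]: E(K, 0b1111) = 0b1100; 0b1001 ⊕ 0b1100 = 0b0101.
So the input to E for block [1] is 0b1111.

0b1111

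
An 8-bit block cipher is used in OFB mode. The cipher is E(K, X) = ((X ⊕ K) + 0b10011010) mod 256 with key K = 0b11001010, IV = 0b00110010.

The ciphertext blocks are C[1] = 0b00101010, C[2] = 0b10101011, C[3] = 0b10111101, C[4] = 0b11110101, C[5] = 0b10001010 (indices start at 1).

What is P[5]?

OFB decryption: S_i = E(K, S_{i−1}) with S_{0} = IV; P_i = C_i ⊕ S_i.
P[1]: S = E(K, 0b00110010) = 0b10010010; 0b00101010 ⊕ 0b10010010 = 0b10111000.
P[2]: S = E(K, 0b10010010) = 0b11110010; 0b10101011 ⊕ 0b11110010 = 0b01011001.
P[3]: S = E(K, 0b11110010) = 0b11010010; 0b10111101 ⊕ 0b11010010 = 0b01101111.
P[4]: S = E(K, 0b11010010) = 0b10110010; 0b11110101 ⊕ 0b10110010 = 0b01000111.
P[5]: S = E(K, 0b10110010) = 0b00010010; 0b10001010 ⊕ 0b00010010 = 0b10011000.

P[5] = 0b10011000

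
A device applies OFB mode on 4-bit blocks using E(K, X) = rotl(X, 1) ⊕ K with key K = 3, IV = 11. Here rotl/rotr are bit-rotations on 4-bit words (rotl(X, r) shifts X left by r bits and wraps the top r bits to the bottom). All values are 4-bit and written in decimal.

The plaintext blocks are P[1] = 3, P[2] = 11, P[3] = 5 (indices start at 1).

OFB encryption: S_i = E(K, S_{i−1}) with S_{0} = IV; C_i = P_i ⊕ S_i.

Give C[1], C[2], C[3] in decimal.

C[1] = 7, C[2] = 0, C[3] = 1

C[1]: S = E(K, 11) = 4; 3 ⊕ 4 = 7.
C[2]: S = E(K, 4) = 11; 11 ⊕ 11 = 0.
C[3]: S = E(K, 11) = 4; 5 ⊕ 4 = 1.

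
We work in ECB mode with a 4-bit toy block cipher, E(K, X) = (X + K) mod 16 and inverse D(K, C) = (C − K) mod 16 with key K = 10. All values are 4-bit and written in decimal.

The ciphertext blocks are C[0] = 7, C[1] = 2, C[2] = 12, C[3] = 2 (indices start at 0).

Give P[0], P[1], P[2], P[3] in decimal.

ECB decryption: P_i = D(K, C_i).
P[0]: D(K, 7) = 13.
P[1]: D(K, 2) = 8.
P[2]: D(K, 12) = 2.
P[3]: D(K, 2) = 8.

P[0] = 13, P[1] = 8, P[2] = 2, P[3] = 8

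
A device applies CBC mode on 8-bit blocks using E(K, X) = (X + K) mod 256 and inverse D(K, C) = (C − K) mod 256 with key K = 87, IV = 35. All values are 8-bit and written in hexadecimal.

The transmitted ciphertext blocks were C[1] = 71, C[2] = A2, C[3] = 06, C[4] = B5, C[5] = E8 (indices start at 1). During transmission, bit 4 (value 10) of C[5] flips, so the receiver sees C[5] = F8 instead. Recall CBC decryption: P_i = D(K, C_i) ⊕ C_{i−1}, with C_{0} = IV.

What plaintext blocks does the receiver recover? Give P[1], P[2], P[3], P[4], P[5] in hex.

Only C[5] changed, to F8. In CBC, a change in C_i garbles P_i and flips the same bit in P_{i+1}. Decrypting the received ciphertext:
P[1]: D(K, 71) = EA; EA ⊕ 35 = DF.
P[2]: D(K, A2) = 1B; 1B ⊕ 71 = 6A.
P[3]: D(K, 06) = 7F; 7F ⊕ A2 = DD.
P[4]: D(K, B5) = 2E; 2E ⊕ 06 = 28.
P[5]: D(K, F8) = 71; 71 ⊕ B5 = C4.
Blocks that differ from the original plaintext: P[5].

P[1] = DF, P[2] = 6A, P[3] = DD, P[4] = 28, P[5] = C4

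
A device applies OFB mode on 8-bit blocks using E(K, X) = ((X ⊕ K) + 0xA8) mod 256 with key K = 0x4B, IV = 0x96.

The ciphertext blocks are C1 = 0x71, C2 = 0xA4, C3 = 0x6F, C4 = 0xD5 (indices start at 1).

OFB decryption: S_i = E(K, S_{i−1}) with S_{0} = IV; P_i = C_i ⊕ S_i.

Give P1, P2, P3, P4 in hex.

P1: S = E(K, 0x96) = 0x85; 0x71 ⊕ 0x85 = 0xF4.
P2: S = E(K, 0x85) = 0x76; 0xA4 ⊕ 0x76 = 0xD2.
P3: S = E(K, 0x76) = 0xE5; 0x6F ⊕ 0xE5 = 0x8A.
P4: S = E(K, 0xE5) = 0x56; 0xD5 ⊕ 0x56 = 0x83.

P1 = 0xF4, P2 = 0xD2, P3 = 0x8A, P4 = 0x83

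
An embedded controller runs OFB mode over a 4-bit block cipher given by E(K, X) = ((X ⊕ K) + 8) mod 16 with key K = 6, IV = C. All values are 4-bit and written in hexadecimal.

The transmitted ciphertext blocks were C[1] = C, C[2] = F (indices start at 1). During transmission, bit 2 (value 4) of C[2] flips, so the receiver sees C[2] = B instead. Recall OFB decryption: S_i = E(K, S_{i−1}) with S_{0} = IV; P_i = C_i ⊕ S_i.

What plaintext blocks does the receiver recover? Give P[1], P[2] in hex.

Only C[2] changed, to B. In OFB, a change in C_i flips the same bit in P_i only; the keystream is unaffected. Decrypting the received ciphertext:
P[1]: S = E(K, C) = 2; C ⊕ 2 = E.
P[2]: S = E(K, 2) = C; B ⊕ C = 7.
Blocks that differ from the original plaintext: P[2].

P[1] = E, P[2] = 7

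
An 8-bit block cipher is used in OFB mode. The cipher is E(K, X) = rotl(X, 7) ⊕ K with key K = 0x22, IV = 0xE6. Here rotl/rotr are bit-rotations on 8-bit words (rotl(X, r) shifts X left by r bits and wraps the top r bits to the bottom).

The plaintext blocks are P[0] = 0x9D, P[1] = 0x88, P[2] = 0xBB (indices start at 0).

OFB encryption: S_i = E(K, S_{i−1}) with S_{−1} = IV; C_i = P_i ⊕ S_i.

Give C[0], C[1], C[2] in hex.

C[0] = 0xCC, C[1] = 0x02, C[2] = 0xDC

C[0]: S = E(K, 0xE6) = 0x51; 0x9D ⊕ 0x51 = 0xCC.
C[1]: S = E(K, 0x51) = 0x8A; 0x88 ⊕ 0x8A = 0x02.
C[2]: S = E(K, 0x8A) = 0x67; 0xBB ⊕ 0x67 = 0xDC.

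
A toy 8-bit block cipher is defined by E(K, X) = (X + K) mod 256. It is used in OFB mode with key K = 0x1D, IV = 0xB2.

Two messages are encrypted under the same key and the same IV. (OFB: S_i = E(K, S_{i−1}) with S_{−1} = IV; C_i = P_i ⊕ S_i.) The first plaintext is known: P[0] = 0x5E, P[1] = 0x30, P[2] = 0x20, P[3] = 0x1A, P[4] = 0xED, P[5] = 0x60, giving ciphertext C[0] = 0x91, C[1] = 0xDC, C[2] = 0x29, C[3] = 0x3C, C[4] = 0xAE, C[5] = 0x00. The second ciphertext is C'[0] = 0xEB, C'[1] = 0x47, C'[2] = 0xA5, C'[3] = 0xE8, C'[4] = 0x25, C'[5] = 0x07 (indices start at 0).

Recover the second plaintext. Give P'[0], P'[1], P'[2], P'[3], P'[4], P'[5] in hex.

P'[0] = 0x24, P'[1] = 0xAB, P'[2] = 0xAC, P'[3] = 0xCE, P'[4] = 0x66, P'[5] = 0x67

In OFB with a reused IV, both messages share the same keystream S_i, so C_i ⊕ C'_i = P_i ⊕ P'_i and thus P'_i = P_i ⊕ C_i ⊕ C'_i.
P'[0]: 0x5E ⊕ 0x91 ⊕ 0xEB = 0x24.
P'[1]: 0x30 ⊕ 0xDC ⊕ 0x47 = 0xAB.
P'[2]: 0x20 ⊕ 0x29 ⊕ 0xA5 = 0xAC.
P'[3]: 0x1A ⊕ 0x3C ⊕ 0xE8 = 0xCE.
P'[4]: 0xED ⊕ 0xAE ⊕ 0x25 = 0x66.
P'[5]: 0x60 ⊕ 0x00 ⊕ 0x07 = 0x67.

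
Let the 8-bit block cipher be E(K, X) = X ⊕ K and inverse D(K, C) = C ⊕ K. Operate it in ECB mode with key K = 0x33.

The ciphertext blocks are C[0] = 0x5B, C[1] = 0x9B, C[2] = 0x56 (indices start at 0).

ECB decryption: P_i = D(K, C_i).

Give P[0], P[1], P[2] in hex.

P[0] = 0x68, P[1] = 0xA8, P[2] = 0x65

P[0]: D(K, 0x5B) = 0x68.
P[1]: D(K, 0x9B) = 0xA8.
P[2]: D(K, 0x56) = 0x65.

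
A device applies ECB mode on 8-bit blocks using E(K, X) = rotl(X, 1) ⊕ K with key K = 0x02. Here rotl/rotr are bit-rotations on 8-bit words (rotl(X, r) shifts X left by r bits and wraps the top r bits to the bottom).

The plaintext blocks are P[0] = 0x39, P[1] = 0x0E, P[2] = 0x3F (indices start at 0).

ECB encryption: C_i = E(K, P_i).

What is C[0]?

C[0] = 0x70

C[0]: E(K, 0x39) = 0x70.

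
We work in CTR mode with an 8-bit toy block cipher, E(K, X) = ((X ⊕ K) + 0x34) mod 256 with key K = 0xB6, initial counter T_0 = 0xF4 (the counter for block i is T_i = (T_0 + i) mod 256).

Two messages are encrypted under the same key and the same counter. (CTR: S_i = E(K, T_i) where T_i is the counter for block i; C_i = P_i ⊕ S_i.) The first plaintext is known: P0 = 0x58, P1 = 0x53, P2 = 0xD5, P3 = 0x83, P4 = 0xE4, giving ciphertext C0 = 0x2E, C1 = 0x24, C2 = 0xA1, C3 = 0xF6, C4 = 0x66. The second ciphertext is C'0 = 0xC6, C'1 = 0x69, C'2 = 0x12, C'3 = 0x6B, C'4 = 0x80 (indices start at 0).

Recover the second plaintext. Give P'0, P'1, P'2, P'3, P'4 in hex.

P'0 = 0xB0, P'1 = 0x1E, P'2 = 0x66, P'3 = 0x1E, P'4 = 0x02

In CTR with a reused counter, both messages share the same keystream S_i, so C_i ⊕ C'_i = P_i ⊕ P'_i and thus P'_i = P_i ⊕ C_i ⊕ C'_i.
P'0: 0x58 ⊕ 0x2E ⊕ 0xC6 = 0xB0.
P'1: 0x53 ⊕ 0x24 ⊕ 0x69 = 0x1E.
P'2: 0xD5 ⊕ 0xA1 ⊕ 0x12 = 0x66.
P'3: 0x83 ⊕ 0xF6 ⊕ 0x6B = 0x1E.
P'4: 0xE4 ⊕ 0x66 ⊕ 0x80 = 0x02.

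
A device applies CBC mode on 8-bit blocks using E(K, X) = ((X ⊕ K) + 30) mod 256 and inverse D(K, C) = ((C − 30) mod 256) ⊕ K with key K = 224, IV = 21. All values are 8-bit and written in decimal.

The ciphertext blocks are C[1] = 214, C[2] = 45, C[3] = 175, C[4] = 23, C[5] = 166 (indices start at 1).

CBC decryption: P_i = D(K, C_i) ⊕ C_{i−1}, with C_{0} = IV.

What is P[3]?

P[3] = 92

P[3]: D(K, 175) = 113; 113 ⊕ 45 = 92.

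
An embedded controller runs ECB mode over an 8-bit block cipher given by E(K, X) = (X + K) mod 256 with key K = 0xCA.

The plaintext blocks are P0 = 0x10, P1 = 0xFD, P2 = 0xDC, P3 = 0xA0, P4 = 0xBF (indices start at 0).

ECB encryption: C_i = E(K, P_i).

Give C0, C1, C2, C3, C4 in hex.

C0: E(K, 0x10) = 0xDA.
C1: E(K, 0xFD) = 0xC7.
C2: E(K, 0xDC) = 0xA6.
C3: E(K, 0xA0) = 0x6A.
C4: E(K, 0xBF) = 0x89.

C0 = 0xDA, C1 = 0xC7, C2 = 0xA6, C3 = 0x6A, C4 = 0x89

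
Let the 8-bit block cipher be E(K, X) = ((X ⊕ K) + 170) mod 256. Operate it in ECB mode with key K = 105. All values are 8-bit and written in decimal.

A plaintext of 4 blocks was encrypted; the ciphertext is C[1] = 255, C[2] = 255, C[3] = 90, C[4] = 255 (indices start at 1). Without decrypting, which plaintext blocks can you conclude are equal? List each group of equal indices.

ECB encrypts each block independently with the same key, so equal ciphertext blocks imply equal plaintext blocks.
C[1] = C[2] = C[4] = 255, so P[1] = P[2] = P[4].

P[1] = P[2] = P[4]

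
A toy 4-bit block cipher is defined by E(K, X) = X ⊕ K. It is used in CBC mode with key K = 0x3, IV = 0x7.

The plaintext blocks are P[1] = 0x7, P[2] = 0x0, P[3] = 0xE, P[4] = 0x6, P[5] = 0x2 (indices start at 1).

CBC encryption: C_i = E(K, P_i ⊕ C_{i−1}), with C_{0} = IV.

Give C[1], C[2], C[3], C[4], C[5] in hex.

C[1]: P[1] ⊕ 0x7 = 0x0; E(K, 0x0) = 0x3.
C[2]: P[2] ⊕ 0x3 = 0x3; E(K, 0x3) = 0x0.
C[3]: P[3] ⊕ 0x0 = 0xE; E(K, 0xE) = 0xD.
C[4]: P[4] ⊕ 0xD = 0xB; E(K, 0xB) = 0x8.
C[5]: P[5] ⊕ 0x8 = 0xA; E(K, 0xA) = 0x9.

C[1] = 0x3, C[2] = 0x0, C[3] = 0xD, C[4] = 0x8, C[5] = 0x9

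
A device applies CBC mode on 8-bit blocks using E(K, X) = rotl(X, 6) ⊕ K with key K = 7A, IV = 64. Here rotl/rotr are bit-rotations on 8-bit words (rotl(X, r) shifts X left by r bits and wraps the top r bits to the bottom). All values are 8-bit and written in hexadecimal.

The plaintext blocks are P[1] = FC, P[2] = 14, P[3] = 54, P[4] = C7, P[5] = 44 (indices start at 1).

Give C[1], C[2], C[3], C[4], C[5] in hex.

C[1] = 5C, C[2] = 68, C[3] = 75, C[4] = D6, C[5] = DE

CBC encryption: C_i = E(K, P_i ⊕ C_{i−1}), with C_{0} = IV.
C[1]: P[1] ⊕ 64 = 98; E(K, 98) = 5C.
C[2]: P[2] ⊕ 5C = 48; E(K, 48) = 68.
C[3]: P[3] ⊕ 68 = 3C; E(K, 3C) = 75.
C[4]: P[4] ⊕ 75 = B2; E(K, B2) = D6.
C[5]: P[5] ⊕ D6 = 92; E(K, 92) = DE.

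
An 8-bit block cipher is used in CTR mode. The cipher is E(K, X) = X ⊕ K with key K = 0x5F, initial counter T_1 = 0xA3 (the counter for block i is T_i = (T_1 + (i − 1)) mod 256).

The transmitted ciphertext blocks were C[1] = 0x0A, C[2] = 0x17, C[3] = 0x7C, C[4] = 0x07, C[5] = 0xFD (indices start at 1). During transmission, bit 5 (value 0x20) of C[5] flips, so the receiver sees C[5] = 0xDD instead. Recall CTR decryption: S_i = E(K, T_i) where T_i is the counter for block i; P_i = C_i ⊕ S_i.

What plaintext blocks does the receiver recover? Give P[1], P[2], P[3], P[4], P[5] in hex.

P[1] = 0xF6, P[2] = 0xEC, P[3] = 0x86, P[4] = 0xFE, P[5] = 0x25

Only C[5] changed, to 0xDD. In CTR, a change in C_i flips the same bit in P_i only; the keystream is unaffected. Decrypting the received ciphertext:
P[1]: T = 0xA3, S = E(K, T) = 0xFC; 0x0A ⊕ 0xFC = 0xF6.
P[2]: T = 0xA4, S = E(K, T) = 0xFB; 0x17 ⊕ 0xFB = 0xEC.
P[3]: T = 0xA5, S = E(K, T) = 0xFA; 0x7C ⊕ 0xFA = 0x86.
P[4]: T = 0xA6, S = E(K, T) = 0xF9; 0x07 ⊕ 0xF9 = 0xFE.
P[5]: T = 0xA7, S = E(K, T) = 0xF8; 0xDD ⊕ 0xF8 = 0x25.
Blocks that differ from the original plaintext: P[5].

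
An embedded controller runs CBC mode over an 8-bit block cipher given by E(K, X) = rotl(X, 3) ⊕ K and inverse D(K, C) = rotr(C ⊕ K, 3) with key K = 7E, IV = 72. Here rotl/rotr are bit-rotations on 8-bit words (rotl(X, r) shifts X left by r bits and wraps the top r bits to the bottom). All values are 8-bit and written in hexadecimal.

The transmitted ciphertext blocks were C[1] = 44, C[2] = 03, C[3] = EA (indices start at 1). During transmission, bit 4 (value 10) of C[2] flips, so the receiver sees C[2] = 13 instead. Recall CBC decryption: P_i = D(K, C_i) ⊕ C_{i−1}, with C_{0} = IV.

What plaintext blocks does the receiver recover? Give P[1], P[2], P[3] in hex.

Only C[2] changed, to 13. In CBC, a change in C_i garbles P_i and flips the same bit in P_{i+1}. Decrypting the received ciphertext:
P[1]: D(K, 44) = 47; 47 ⊕ 72 = 35.
P[2]: D(K, 13) = AD; AD ⊕ 44 = E9.
P[3]: D(K, EA) = 92; 92 ⊕ 13 = 81.
Blocks that differ from the original plaintext: P[2], P[3].

P[1] = 35, P[2] = E9, P[3] = 81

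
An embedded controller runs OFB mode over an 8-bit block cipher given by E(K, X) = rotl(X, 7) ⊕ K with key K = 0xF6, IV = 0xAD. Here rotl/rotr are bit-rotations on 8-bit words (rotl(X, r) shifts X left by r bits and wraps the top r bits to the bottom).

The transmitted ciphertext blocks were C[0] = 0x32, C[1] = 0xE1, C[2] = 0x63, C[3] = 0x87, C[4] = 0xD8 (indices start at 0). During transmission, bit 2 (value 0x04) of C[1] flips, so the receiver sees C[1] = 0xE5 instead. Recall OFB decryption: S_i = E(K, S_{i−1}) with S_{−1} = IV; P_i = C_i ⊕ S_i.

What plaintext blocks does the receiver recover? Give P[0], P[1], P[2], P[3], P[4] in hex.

Only C[1] changed, to 0xE5. In OFB, a change in C_i flips the same bit in P_i only; the keystream is unaffected. Decrypting the received ciphertext:
P[0]: S = E(K, 0xAD) = 0x20; 0x32 ⊕ 0x20 = 0x12.
P[1]: S = E(K, 0x20) = 0xE6; 0xE5 ⊕ 0xE6 = 0x03.
P[2]: S = E(K, 0xE6) = 0x85; 0x63 ⊕ 0x85 = 0xE6.
P[3]: S = E(K, 0x85) = 0x34; 0x87 ⊕ 0x34 = 0xB3.
P[4]: S = E(K, 0x34) = 0xEC; 0xD8 ⊕ 0xEC = 0x34.
Blocks that differ from the original plaintext: P[1].

P[0] = 0x12, P[1] = 0x03, P[2] = 0xE6, P[3] = 0xB3, P[4] = 0x34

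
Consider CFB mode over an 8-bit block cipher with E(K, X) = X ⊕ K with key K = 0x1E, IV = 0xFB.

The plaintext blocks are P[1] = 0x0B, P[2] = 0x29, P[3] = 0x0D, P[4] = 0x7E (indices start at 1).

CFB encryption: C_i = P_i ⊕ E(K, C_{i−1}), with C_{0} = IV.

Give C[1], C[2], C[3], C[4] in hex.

C[1]: E(K, 0xFB) = 0xE5; 0x0B ⊕ 0xE5 = 0xEE.
C[2]: E(K, 0xEE) = 0xF0; 0x29 ⊕ 0xF0 = 0xD9.
C[3]: E(K, 0xD9) = 0xC7; 0x0D ⊕ 0xC7 = 0xCA.
C[4]: E(K, 0xCA) = 0xD4; 0x7E ⊕ 0xD4 = 0xAA.

C[1] = 0xEE, C[2] = 0xD9, C[3] = 0xCA, C[4] = 0xAA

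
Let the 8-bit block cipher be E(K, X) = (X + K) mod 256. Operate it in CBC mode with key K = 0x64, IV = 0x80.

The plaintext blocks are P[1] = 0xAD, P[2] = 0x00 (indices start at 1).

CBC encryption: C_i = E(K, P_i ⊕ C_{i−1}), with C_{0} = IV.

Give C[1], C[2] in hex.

C[1]: P[1] ⊕ 0x80 = 0x2D; E(K, 0x2D) = 0x91.
C[2]: P[2] ⊕ 0x91 = 0x91; E(K, 0x91) = 0xF5.

C[1] = 0x91, C[2] = 0xF5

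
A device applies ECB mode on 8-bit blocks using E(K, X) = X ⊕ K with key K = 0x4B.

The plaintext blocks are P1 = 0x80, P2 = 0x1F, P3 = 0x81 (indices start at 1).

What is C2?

C2 = 0x54

ECB encryption: C_i = E(K, P_i).
C2: E(K, 0x1F) = 0x54.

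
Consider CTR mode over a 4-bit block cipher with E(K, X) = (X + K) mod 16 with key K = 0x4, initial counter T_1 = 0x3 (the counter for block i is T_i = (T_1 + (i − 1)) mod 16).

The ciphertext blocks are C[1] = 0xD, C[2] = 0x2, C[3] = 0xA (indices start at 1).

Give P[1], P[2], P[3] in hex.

P[1] = 0xA, P[2] = 0xA, P[3] = 0x3

CTR decryption: S_i = E(K, T_i) where T_i is the counter for block i; P_i = C_i ⊕ S_i.
P[1]: T = 0x3, S = E(K, T) = 0x7; 0xD ⊕ 0x7 = 0xA.
P[2]: T = 0x4, S = E(K, T) = 0x8; 0x2 ⊕ 0x8 = 0xA.
P[3]: T = 0x5, S = E(K, T) = 0x9; 0xA ⊕ 0x9 = 0x3.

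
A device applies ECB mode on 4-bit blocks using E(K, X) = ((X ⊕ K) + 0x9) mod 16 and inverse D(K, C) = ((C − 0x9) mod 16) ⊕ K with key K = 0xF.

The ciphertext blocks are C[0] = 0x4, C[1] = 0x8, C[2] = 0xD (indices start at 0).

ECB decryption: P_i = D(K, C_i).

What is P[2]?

P[2] = 0xB

P[2]: D(K, 0xD) = 0xB.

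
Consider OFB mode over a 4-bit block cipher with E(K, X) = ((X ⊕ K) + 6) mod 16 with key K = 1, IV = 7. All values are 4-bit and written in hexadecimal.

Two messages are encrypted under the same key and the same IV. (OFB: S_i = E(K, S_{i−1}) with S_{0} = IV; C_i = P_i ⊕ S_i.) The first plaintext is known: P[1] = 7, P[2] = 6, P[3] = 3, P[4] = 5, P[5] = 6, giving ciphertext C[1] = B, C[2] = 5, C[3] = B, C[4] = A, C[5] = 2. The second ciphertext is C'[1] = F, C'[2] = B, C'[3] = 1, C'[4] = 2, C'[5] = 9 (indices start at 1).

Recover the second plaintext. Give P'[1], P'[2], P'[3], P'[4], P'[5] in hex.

In OFB with a reused IV, both messages share the same keystream S_i, so C_i ⊕ C'_i = P_i ⊕ P'_i and thus P'_i = P_i ⊕ C_i ⊕ C'_i.
P'[1]: 7 ⊕ B ⊕ F = 3.
P'[2]: 6 ⊕ 5 ⊕ B = 8.
P'[3]: 3 ⊕ B ⊕ 1 = 9.
P'[4]: 5 ⊕ A ⊕ 2 = D.
P'[5]: 6 ⊕ 2 ⊕ 9 = D.

P'[1] = 3, P'[2] = 8, P'[3] = 9, P'[4] = D, P'[5] = D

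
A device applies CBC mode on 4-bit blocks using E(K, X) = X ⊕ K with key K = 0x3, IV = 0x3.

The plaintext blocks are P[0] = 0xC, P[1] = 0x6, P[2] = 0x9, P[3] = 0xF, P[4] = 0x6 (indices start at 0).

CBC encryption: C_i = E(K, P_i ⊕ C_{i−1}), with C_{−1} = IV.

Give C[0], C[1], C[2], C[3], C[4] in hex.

C[0]: P[0] ⊕ 0x3 = 0xF; E(K, 0xF) = 0xC.
C[1]: P[1] ⊕ 0xC = 0xA; E(K, 0xA) = 0x9.
C[2]: P[2] ⊕ 0x9 = 0x0; E(K, 0x0) = 0x3.
C[3]: P[3] ⊕ 0x3 = 0xC; E(K, 0xC) = 0xF.
C[4]: P[4] ⊕ 0xF = 0x9; E(K, 0x9) = 0xA.

C[0] = 0xC, C[1] = 0x9, C[2] = 0x3, C[3] = 0xF, C[4] = 0xA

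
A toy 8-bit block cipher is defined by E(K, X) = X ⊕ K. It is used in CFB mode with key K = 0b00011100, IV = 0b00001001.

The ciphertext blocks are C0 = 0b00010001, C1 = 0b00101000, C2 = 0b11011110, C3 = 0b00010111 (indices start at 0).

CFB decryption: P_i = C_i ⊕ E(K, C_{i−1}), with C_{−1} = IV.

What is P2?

P2: E(K, 0b00101000) = 0b00110100; 0b11011110 ⊕ 0b00110100 = 0b11101010.

P2 = 0b11101010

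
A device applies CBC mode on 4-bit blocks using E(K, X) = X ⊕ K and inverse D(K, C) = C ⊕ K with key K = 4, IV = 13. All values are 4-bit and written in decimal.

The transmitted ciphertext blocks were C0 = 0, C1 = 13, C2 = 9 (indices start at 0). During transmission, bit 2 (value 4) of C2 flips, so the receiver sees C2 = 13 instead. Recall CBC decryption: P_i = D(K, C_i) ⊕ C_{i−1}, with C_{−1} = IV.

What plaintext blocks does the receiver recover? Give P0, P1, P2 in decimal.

Only C2 changed, to 13. In CBC, a change in C_i garbles P_i and flips the same bit in P_{i+1}. Decrypting the received ciphertext:
P0: D(K, 0) = 4; 4 ⊕ 13 = 9.
P1: D(K, 13) = 9; 9 ⊕ 0 = 9.
P2: D(K, 13) = 9; 9 ⊕ 13 = 4.
Blocks that differ from the original plaintext: P2.

P0 = 9, P1 = 9, P2 = 4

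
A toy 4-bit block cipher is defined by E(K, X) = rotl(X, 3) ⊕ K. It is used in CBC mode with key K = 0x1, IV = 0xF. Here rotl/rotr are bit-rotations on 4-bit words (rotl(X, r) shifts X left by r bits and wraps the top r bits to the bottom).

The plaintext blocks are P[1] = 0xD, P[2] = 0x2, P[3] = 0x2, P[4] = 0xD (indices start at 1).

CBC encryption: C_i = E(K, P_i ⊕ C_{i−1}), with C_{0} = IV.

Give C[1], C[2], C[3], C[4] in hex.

C[1]: P[1] ⊕ 0xF = 0x2; E(K, 0x2) = 0x0.
C[2]: P[2] ⊕ 0x0 = 0x2; E(K, 0x2) = 0x0.
C[3]: P[3] ⊕ 0x0 = 0x2; E(K, 0x2) = 0x0.
C[4]: P[4] ⊕ 0x0 = 0xD; E(K, 0xD) = 0xF.

C[1] = 0x0, C[2] = 0x0, C[3] = 0x0, C[4] = 0xF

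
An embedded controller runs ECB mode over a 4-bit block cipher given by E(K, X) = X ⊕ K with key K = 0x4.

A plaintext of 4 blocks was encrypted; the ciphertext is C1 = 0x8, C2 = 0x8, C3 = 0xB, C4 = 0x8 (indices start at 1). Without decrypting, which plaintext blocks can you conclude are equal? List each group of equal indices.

ECB encrypts each block independently with the same key, so equal ciphertext blocks imply equal plaintext blocks.
C1 = C2 = C4 = 0x8, so P1 = P2 = P4.

P1 = P2 = P4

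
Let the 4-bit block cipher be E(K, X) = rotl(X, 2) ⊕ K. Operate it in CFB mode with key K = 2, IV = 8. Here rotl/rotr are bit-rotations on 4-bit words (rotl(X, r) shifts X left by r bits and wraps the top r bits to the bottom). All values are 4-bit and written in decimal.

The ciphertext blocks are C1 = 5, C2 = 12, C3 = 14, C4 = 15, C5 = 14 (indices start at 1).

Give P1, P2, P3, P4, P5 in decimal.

P1 = 5, P2 = 11, P3 = 15, P4 = 6, P5 = 3

CFB decryption: P_i = C_i ⊕ E(K, C_{i−1}), with C_{0} = IV.
P1: E(K, 8) = 0; 5 ⊕ 0 = 5.
P2: E(K, 5) = 7; 12 ⊕ 7 = 11.
P3: E(K, 12) = 1; 14 ⊕ 1 = 15.
P4: E(K, 14) = 9; 15 ⊕ 9 = 6.
P5: E(K, 15) = 13; 14 ⊕ 13 = 3.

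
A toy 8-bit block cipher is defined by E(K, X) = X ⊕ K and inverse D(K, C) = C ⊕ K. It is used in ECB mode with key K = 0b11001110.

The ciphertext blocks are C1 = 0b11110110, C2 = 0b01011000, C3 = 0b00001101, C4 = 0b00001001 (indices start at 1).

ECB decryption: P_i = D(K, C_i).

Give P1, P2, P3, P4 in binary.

P1: D(K, 0b11110110) = 0b00111000.
P2: D(K, 0b01011000) = 0b10010110.
P3: D(K, 0b00001101) = 0b11000011.
P4: D(K, 0b00001001) = 0b11000111.

P1 = 0b00111000, P2 = 0b10010110, P3 = 0b11000011, P4 = 0b11000111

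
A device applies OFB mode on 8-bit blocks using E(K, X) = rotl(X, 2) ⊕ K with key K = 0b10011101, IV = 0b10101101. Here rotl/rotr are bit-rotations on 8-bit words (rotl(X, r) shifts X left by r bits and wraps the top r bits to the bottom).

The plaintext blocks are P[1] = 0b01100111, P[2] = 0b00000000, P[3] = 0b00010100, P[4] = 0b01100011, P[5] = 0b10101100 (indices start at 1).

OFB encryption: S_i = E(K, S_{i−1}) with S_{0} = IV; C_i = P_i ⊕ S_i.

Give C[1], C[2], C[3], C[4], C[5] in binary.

C[1]: S = E(K, 0b10101101) = 0b00101011; 0b01100111 ⊕ 0b00101011 = 0b01001100.
C[2]: S = E(K, 0b00101011) = 0b00110001; 0b00000000 ⊕ 0b00110001 = 0b00110001.
C[3]: S = E(K, 0b00110001) = 0b01011001; 0b00010100 ⊕ 0b01011001 = 0b01001101.
C[4]: S = E(K, 0b01011001) = 0b11111000; 0b01100011 ⊕ 0b11111000 = 0b10011011.
C[5]: S = E(K, 0b11111000) = 0b01111110; 0b10101100 ⊕ 0b01111110 = 0b11010010.

C[1] = 0b01001100, C[2] = 0b00110001, C[3] = 0b01001101, C[4] = 0b10011011, C[5] = 0b11010010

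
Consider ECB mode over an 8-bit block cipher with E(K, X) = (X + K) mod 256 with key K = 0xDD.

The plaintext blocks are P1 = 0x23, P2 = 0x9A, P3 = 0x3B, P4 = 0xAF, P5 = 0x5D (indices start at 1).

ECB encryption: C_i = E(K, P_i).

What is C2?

C2: E(K, 0x9A) = 0x77.

C2 = 0x77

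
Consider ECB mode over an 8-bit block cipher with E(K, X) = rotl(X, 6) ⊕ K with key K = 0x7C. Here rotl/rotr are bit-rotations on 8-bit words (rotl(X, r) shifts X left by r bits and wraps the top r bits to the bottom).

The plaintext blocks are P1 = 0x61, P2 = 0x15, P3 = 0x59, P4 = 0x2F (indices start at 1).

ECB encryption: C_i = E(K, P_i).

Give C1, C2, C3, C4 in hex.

C1 = 0x24, C2 = 0x39, C3 = 0x2A, C4 = 0xB7

C1: E(K, 0x61) = 0x24.
C2: E(K, 0x15) = 0x39.
C3: E(K, 0x59) = 0x2A.
C4: E(K, 0x2F) = 0xB7.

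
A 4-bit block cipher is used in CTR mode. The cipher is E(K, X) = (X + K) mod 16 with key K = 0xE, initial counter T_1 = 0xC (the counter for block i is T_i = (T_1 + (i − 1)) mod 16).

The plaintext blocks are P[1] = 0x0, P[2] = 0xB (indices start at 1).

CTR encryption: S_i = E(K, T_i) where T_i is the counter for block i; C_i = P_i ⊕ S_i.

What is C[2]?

C[2] = 0x0

C[1]: T = 0xC, S = E(K, T) = 0xA; 0x0 ⊕ 0xA = 0xA.
C[2]: T = 0xD, S = E(K, T) = 0xB; 0xB ⊕ 0xB = 0x0.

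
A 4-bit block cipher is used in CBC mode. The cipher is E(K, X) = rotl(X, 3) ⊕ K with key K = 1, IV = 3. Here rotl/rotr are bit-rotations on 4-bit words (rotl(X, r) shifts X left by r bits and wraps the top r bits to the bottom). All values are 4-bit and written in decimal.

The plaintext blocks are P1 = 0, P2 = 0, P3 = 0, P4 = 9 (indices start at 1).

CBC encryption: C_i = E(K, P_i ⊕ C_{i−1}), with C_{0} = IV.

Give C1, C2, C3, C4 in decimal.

C1: P1 ⊕ 3 = 3; E(K, 3) = 8.
C2: P2 ⊕ 8 = 8; E(K, 8) = 5.
C3: P3 ⊕ 5 = 5; E(K, 5) = 11.
C4: P4 ⊕ 11 = 2; E(K, 2) = 0.

C1 = 8, C2 = 5, C3 = 11, C4 = 0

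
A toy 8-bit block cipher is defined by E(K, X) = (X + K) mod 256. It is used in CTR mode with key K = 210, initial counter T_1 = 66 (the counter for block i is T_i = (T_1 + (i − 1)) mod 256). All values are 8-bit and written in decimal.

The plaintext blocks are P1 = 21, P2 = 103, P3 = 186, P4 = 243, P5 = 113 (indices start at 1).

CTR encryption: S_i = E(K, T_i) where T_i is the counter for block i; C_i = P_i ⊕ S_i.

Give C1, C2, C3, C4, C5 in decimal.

C1: T = 66, S = E(K, T) = 20; 21 ⊕ 20 = 1.
C2: T = 67, S = E(K, T) = 21; 103 ⊕ 21 = 114.
C3: T = 68, S = E(K, T) = 22; 186 ⊕ 22 = 172.
C4: T = 69, S = E(K, T) = 23; 243 ⊕ 23 = 228.
C5: T = 70, S = E(K, T) = 24; 113 ⊕ 24 = 105.

C1 = 1, C2 = 114, C3 = 172, C4 = 228, C5 = 105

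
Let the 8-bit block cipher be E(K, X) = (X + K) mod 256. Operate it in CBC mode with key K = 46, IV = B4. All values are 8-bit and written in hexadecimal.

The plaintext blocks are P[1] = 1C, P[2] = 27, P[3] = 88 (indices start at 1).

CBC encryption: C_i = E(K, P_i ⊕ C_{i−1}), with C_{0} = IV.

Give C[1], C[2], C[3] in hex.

C[1] = EE, C[2] = 0F, C[3] = CD

C[1]: P[1] ⊕ B4 = A8; E(K, A8) = EE.
C[2]: P[2] ⊕ EE = C9; E(K, C9) = 0F.
C[3]: P[3] ⊕ 0F = 87; E(K, 87) = CD.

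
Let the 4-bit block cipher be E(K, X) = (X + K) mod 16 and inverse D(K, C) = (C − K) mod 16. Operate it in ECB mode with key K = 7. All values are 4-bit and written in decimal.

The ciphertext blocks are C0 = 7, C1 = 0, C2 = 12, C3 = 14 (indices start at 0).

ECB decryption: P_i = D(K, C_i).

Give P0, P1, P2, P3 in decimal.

P0: D(K, 7) = 0.
P1: D(K, 0) = 9.
P2: D(K, 12) = 5.
P3: D(K, 14) = 7.

P0 = 0, P1 = 9, P2 = 5, P3 = 7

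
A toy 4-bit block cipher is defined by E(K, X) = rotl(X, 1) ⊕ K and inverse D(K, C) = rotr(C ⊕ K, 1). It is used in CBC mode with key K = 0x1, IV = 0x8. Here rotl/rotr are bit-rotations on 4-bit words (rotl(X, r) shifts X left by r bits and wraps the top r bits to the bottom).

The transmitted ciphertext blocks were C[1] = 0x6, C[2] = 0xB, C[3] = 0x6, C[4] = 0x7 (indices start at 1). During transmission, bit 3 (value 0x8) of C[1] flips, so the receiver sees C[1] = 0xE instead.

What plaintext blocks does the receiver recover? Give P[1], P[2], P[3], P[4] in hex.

P[1] = 0x7, P[2] = 0xB, P[3] = 0x0, P[4] = 0x5

CBC decryption: P_i = D(K, C_i) ⊕ C_{i−1}, with C_{0} = IV.
Only C[1] changed, to 0xE. In CBC, a change in C_i garbles P_i and flips the same bit in P_{i+1}. Decrypting the received ciphertext:
P[1]: D(K, 0xE) = 0xF; 0xF ⊕ 0x8 = 0x7.
P[2]: D(K, 0xB) = 0x5; 0x5 ⊕ 0xE = 0xB.
P[3]: D(K, 0x6) = 0xB; 0xB ⊕ 0xB = 0x0.
P[4]: D(K, 0x7) = 0x3; 0x3 ⊕ 0x6 = 0x5.
Blocks that differ from the original plaintext: P[1], P[2].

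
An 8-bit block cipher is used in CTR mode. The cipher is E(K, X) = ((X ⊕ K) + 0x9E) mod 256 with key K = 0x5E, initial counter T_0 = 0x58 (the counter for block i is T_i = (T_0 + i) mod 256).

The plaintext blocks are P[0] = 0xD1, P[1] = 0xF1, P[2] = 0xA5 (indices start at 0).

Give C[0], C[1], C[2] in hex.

C[0] = 0x75, C[1] = 0x54, C[2] = 0x07

CTR encryption: S_i = E(K, T_i) where T_i is the counter for block i; C_i = P_i ⊕ S_i.
C[0]: T = 0x58, S = E(K, T) = 0xA4; 0xD1 ⊕ 0xA4 = 0x75.
C[1]: T = 0x59, S = E(K, T) = 0xA5; 0xF1 ⊕ 0xA5 = 0x54.
C[2]: T = 0x5A, S = E(K, T) = 0xA2; 0xA5 ⊕ 0xA2 = 0x07.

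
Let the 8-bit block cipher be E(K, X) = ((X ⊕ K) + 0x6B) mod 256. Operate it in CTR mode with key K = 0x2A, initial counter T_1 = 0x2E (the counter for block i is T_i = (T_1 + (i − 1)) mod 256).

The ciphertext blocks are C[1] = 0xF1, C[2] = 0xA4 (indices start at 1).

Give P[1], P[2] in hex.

P[1] = 0x9E, P[2] = 0xD4

CTR decryption: S_i = E(K, T_i) where T_i is the counter for block i; P_i = C_i ⊕ S_i.
P[1]: T = 0x2E, S = E(K, T) = 0x6F; 0xF1 ⊕ 0x6F = 0x9E.
P[2]: T = 0x2F, S = E(K, T) = 0x70; 0xA4 ⊕ 0x70 = 0xD4.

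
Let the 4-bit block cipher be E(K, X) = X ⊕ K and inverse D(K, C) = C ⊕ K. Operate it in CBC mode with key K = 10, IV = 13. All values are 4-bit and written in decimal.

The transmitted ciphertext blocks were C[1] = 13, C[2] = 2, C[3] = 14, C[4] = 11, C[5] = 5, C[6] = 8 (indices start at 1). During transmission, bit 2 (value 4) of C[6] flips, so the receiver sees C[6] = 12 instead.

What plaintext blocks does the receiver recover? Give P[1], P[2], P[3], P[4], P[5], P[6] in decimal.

P[1] = 10, P[2] = 5, P[3] = 6, P[4] = 15, P[5] = 4, P[6] = 3

CBC decryption: P_i = D(K, C_i) ⊕ C_{i−1}, with C_{0} = IV.
Only C[6] changed, to 12. In CBC, a change in C_i garbles P_i and flips the same bit in P_{i+1}. Decrypting the received ciphertext:
P[1]: D(K, 13) = 7; 7 ⊕ 13 = 10.
P[2]: D(K, 2) = 8; 8 ⊕ 13 = 5.
P[3]: D(K, 14) = 4; 4 ⊕ 2 = 6.
P[4]: D(K, 11) = 1; 1 ⊕ 14 = 15.
P[5]: D(K, 5) = 15; 15 ⊕ 11 = 4.
P[6]: D(K, 12) = 6; 6 ⊕ 5 = 3.
Blocks that differ from the original plaintext: P[6].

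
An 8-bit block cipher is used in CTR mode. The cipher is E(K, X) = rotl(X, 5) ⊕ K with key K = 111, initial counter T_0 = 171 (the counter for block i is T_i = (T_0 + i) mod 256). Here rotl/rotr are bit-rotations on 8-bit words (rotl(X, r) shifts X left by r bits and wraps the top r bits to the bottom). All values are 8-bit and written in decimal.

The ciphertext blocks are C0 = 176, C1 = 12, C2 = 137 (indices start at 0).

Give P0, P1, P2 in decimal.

P0 = 170, P1 = 246, P2 = 83

CTR decryption: S_i = E(K, T_i) where T_i is the counter for block i; P_i = C_i ⊕ S_i.
P0: T = 171, S = E(K, T) = 26; 176 ⊕ 26 = 170.
P1: T = 172, S = E(K, T) = 250; 12 ⊕ 250 = 246.
P2: T = 173, S = E(K, T) = 218; 137 ⊕ 218 = 83.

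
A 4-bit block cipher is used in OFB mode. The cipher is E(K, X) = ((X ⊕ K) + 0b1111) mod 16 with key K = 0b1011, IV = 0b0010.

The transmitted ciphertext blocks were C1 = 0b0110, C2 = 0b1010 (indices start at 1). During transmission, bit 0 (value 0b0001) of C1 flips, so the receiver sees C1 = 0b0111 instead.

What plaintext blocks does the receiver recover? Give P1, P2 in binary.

P1 = 0b1111, P2 = 0b1000

OFB decryption: S_i = E(K, S_{i−1}) with S_{0} = IV; P_i = C_i ⊕ S_i.
Only C1 changed, to 0b0111. In OFB, a change in C_i flips the same bit in P_i only; the keystream is unaffected. Decrypting the received ciphertext:
P1: S = E(K, 0b0010) = 0b1000; 0b0111 ⊕ 0b1000 = 0b1111.
P2: S = E(K, 0b1000) = 0b0010; 0b1010 ⊕ 0b0010 = 0b1000.
Blocks that differ from the original plaintext: P1.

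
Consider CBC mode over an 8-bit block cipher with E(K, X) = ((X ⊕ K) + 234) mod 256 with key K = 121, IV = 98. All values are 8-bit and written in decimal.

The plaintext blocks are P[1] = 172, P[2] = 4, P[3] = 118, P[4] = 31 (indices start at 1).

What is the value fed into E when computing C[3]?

CBC encryption: C_i = E(K, P_i ⊕ C_{i−1}), with C_{0} = IV.
C[1]: P[1] ⊕ 98 = 206; E(K, 206) = 161.
C[2]: P[2] ⊕ 161 = 165; E(K, 165) = 198.
C[3]: P[3] ⊕ 198 = 176; E(K, 176) = 179.
So the input to E for block [3] is 176.

176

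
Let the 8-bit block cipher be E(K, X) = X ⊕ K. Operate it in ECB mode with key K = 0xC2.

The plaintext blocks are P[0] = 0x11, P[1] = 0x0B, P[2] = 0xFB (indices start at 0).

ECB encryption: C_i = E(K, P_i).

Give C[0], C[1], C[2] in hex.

C[0]: E(K, 0x11) = 0xD3.
C[1]: E(K, 0x0B) = 0xC9.
C[2]: E(K, 0xFB) = 0x39.

C[0] = 0xD3, C[1] = 0xC9, C[2] = 0x39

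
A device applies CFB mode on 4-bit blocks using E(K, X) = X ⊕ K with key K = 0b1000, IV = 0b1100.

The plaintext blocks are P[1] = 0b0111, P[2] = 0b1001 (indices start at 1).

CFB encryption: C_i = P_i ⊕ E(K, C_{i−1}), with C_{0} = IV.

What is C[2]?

C[1]: E(K, 0b1100) = 0b0100; 0b0111 ⊕ 0b0100 = 0b0011.
C[2]: E(K, 0b0011) = 0b1011; 0b1001 ⊕ 0b1011 = 0b0010.

C[2] = 0b0010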